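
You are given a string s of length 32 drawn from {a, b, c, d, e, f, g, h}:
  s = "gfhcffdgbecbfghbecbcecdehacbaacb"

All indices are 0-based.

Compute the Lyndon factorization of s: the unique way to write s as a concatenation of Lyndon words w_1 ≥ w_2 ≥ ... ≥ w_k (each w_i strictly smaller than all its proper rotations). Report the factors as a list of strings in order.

emit factor 1: 'g' (i=0, period=1)
emit factor 2: 'fh' (i=1, period=2)
emit factor 3: 'cffdg' (i=3, period=5)
emit factor 4: 'becbfgh' (i=8, period=7)
emit factor 5: 'bec' (i=15, period=3)
emit factor 6: 'bcecdeh' (i=18, period=7)
emit factor 7: 'acb' (i=25, period=3)
emit factor 8: 'aacb' (i=28, period=4)

["g", "fh", "cffdg", "becbfgh", "bec", "bcecdeh", "acb", "aacb"]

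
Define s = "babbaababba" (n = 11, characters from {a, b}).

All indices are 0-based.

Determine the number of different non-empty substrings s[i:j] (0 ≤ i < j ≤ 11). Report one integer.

rank | idx | suffix
   0 |  10 | a
   1 |   4 | aababba
   2 |   5 | ababba
   3 |   7 | abba
   4 |   1 | abbaababba
   5 |   9 | ba
   6 |   3 | baababba
   7 |   6 | babba
   8 |   0 | babbaababba
   9 |   8 | bba
  10 |   2 | bbaababba

SA = [10, 4, 5, 7, 1, 9, 3, 6, 0, 8, 2]
i: (SA[i-1],SA[i]) lcp shared
  1: (10,4) 1 'a'
  2: (4,5) 1 'a'
  3: (5,7) 2 'ab'
  4: (7,1) 4 'abba'
  5: (1,9) 0 ''
  6: (9,3) 2 'ba'
  7: (3,6) 2 'ba'
  8: (6,0) 5 'babba'
  9: (0,8) 1 'b'
  10: (8,2) 3 'bba'

n(n+1)/2 = 11·12/2 = 66
Σ LCP = 0 + 1 + 1 + 2 + 4 + 0 + 2 + 2 + 5 + 1 + 3 = 21
distinct = 66 − 21 = 45

45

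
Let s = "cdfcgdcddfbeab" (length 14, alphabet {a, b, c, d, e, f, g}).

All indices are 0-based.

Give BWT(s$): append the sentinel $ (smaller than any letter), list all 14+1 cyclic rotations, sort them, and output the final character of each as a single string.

beafd$fgcdcbddc

rank  rotation         last
    0  $cdfcgdcddfbeab  b
    1  ab$cdfcgdcddfbe  e
    2  b$cdfcgdcddfbea  a
    3  beab$cdfcgdcddf  f
    4  cddfbeab$cdfcgd  d
    5  cdfcgdcddfbeab$  $
    6  cgdcddfbeab$cdf  f
    7  dcddfbeab$cdfcg  g
    8  ddfbeab$cdfcgdc  c
    9  dfbeab$cdfcgdcd  d
   10  dfcgdcddfbeab$c  c
   11  eab$cdfcgdcddfb  b
   12  fbeab$cdfcgdcdd  d
   13  fcgdcddfbeab$cd  d
   14  gdcddfbeab$cdfc  c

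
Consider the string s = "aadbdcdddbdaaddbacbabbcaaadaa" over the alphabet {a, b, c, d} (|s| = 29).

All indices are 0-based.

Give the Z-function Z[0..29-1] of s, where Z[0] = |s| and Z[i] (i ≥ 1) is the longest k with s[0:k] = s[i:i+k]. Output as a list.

Z[0]=29
i=1: fresh scan; Z[1]=1 scan→box=[1,2)
i=2: fresh scan; Z[2]=0
i=3: fresh scan; Z[3]=0
i=4: fresh scan; Z[4]=0
i=5: fresh scan; Z[5]=0
i=6: fresh scan; Z[6]=0
i=7: fresh scan; Z[7]=0
i=8: fresh scan; Z[8]=0
i=9: fresh scan; Z[9]=0
i=10: fresh scan; Z[10]=0
i=11: fresh scan; Z[11]=3 scan→box=[11,14)
i=12: min(r-i=2, Z[1]=1)=1; Z[12]=1
i=13: min(r-i=1, Z[2]=0)=0; Z[13]=0
i=14: fresh scan; Z[14]=0
i=15: fresh scan; Z[15]=0
i=16: fresh scan; Z[16]=1 scan→box=[16,17)
i=17: fresh scan; Z[17]=0
i=18: fresh scan; Z[18]=0
i=19: fresh scan; Z[19]=1 scan→box=[19,20)
i=20: fresh scan; Z[20]=0
i=21: fresh scan; Z[21]=0
i=22: fresh scan; Z[22]=0
i=23: fresh scan; Z[23]=2 scan→box=[23,25)
i=24: min(r-i=1, Z[1]=1)=1; Z[24]=3 scan→box=[24,27)
i=25: min(r-i=2, Z[1]=1)=1; Z[25]=1
i=26: min(r-i=1, Z[2]=0)=0; Z[26]=0
i=27: fresh scan; Z[27]=2 scan→box=[27,29)
i=28: min(r-i=1, Z[1]=1)=1; Z[28]=1

[29, 1, 0, 0, 0, 0, 0, 0, 0, 0, 0, 3, 1, 0, 0, 0, 1, 0, 0, 1, 0, 0, 0, 2, 3, 1, 0, 2, 1]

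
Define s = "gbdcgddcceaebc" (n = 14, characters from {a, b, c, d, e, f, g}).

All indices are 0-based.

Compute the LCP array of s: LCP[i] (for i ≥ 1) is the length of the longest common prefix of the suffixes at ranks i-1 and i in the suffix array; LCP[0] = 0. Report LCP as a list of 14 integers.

rank | idx | suffix
   0 |  10 | aebc
   1 |  12 | bc
   2 |   1 | bdcgddcceaebc
   3 |  13 | c
   4 |   7 | cceaebc
   5 |   8 | ceaebc
   6 |   3 | cgddcceaebc
   7 |   6 | dcceaebc
   8 |   2 | dcgddcceaebc
   9 |   5 | ddcceaebc
  10 |   9 | eaebc
  11 |  11 | ebc
  12 |   0 | gbdcgddcceaebc
  13 |   4 | gddcceaebc

SA = [10, 12, 1, 13, 7, 8, 3, 6, 2, 5, 9, 11, 0, 4]
rank  pair      lcp
   1  s[10:],s[12:]  0  ''
   2  s[12:],s[1:]  1  'b'
   3  s[1:],s[13:]  0  ''
   4  s[13:],s[7:]  1  'c'
   5  s[7:],s[8:]  1  'c'
   6  s[8:],s[3:]  1  'c'
   7  s[3:],s[6:]  0  ''
   8  s[6:],s[2:]  2  'dc'
   9  s[2:],s[5:]  1  'd'
  10  s[5:],s[9:]  0  ''
  11  s[9:],s[11:]  1  'e'
  12  s[11:],s[0:]  0  ''
  13  s[0:],s[4:]  1  'g'

[0, 0, 1, 0, 1, 1, 1, 0, 2, 1, 0, 1, 0, 1]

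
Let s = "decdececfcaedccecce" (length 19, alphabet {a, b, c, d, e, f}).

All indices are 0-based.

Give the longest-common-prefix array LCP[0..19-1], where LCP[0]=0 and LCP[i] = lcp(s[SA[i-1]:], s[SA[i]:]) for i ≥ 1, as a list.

[0, 0, 1, 3, 1, 1, 2, 3, 1, 0, 1, 3, 0, 1, 2, 2, 2, 1, 0]

sorted suffixes:
  #0 SA[0]=10  'aedccecce'
  #1 SA[1]=9  'caedccecce'
  #2 SA[2]=16  'cce'
  #3 SA[3]=13  'ccecce'
  #4 SA[4]=2  'cdececfcaedccecce'
  #5 SA[5]=17  'ce'
  #6 SA[6]=14  'cecce'
  #7 SA[7]=5  'cecfcaedccecce'
  #8 SA[8]=7  'cfcaedccecce'
  #9 SA[9]=12  'dccecce'
  #10 SA[10]=0  'decdececfcaedccecce'
  #11 SA[11]=3  'dececfcaedccecce'
  #12 SA[12]=18  'e'
  #13 SA[13]=15  'ecce'
  #14 SA[14]=1  'ecdececfcaedccecce'
  #15 SA[15]=4  'ececfcaedccecce'
  #16 SA[16]=6  'ecfcaedccecce'
  #17 SA[17]=11  'edccecce'
  #18 SA[18]=8  'fcaedccecce'

SA = [10, 9, 16, 13, 2, 17, 14, 5, 7, 12, 0, 3, 18, 15, 1, 4, 6, 11, 8]
i: (SA[i-1],SA[i]) lcp shared
  1: (10,9) 0 ''
  2: (9,16) 1 'c'
  3: (16,13) 3 'cce'
  4: (13,2) 1 'c'
  5: (2,17) 1 'c'
  6: (17,14) 2 'ce'
  7: (14,5) 3 'cec'
  8: (5,7) 1 'c'
  9: (7,12) 0 ''
  10: (12,0) 1 'd'
  11: (0,3) 3 'dec'
  12: (3,18) 0 ''
  13: (18,15) 1 'e'
  14: (15,1) 2 'ec'
  15: (1,4) 2 'ec'
  16: (4,6) 2 'ec'
  17: (6,11) 1 'e'
  18: (11,8) 0 ''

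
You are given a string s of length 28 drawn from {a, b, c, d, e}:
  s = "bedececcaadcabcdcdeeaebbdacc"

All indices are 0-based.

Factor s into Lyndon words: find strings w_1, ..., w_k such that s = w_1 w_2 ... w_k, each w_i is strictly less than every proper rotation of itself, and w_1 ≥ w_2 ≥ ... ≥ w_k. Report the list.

emit factor 1: 'bedececc' (i=0, period=8)
emit factor 2: 'aadcabcdcdeeaebbdacc' (i=8, period=20)

["bedececc", "aadcabcdcdeeaebbdacc"]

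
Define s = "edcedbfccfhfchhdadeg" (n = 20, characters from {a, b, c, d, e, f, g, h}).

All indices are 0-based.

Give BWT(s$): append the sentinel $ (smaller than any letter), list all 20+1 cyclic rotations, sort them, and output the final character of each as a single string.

rank  rotation               last
    0  $edcedbfccfhfchhdadeg  g
    1  adeg$edcedbfccfhfchhd  d
    2  bfccfhfchhdadeg$edced  d
    3  ccfhfchhdadeg$edcedbf  f
    4  cedbfccfhfchhdadeg$ed  d
    5  cfhfchhdadeg$edcedbfc  c
    6  chhdadeg$edcedbfccfhf  f
    7  dadeg$edcedbfccfhfchh  h
    8  dbfccfhfchhdadeg$edce  e
    9  dcedbfccfhfchhdadeg$e  e
   10  deg$edcedbfccfhfchhda  a
   11  edbfccfhfchhdadeg$edc  c
   12  edcedbfccfhfchhdadeg$  $
   13  eg$edcedbfccfhfchhdad  d
   14  fccfhfchhdadeg$edcedb  b
   15  fchhdadeg$edcedbfccfh  h
   16  fhfchhdadeg$edcedbfcc  c
   17  g$edcedbfccfhfchhdade  e
   18  hdadeg$edcedbfccfhfch  h
   19  hfchhdadeg$edcedbfccf  f
   20  hhdadeg$edcedbfccfhfc  c

gddfdcfheeac$dbhcehfc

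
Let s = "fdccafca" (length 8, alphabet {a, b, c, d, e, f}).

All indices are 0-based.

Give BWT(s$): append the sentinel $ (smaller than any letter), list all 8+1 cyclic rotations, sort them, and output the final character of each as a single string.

accfcdfa$

rank  rotation   last
    0  $fdccafca  a
    1  a$fdccafc  c
    2  afca$fdcc  c
    3  ca$fdccaf  f
    4  cafca$fdc  c
    5  ccafca$fd  d
    6  dccafca$f  f
    7  fca$fdcca  a
    8  fdccafca$  $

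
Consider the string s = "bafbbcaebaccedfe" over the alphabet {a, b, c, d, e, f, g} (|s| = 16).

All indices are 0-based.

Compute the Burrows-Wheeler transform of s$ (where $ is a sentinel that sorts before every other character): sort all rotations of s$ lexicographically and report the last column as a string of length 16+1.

ebcbe$fbbacefacad

rank  rotation           last
    0  $bafbbcaebaccedfe  e
    1  accedfe$bafbbcaeb  b
    2  aebaccedfe$bafbbc  c
    3  afbbcaebaccedfe$b  b
    4  baccedfe$bafbbcae  e
    5  bafbbcaebaccedfe$  $
    6  bbcaebaccedfe$baf  f
    7  bcaebaccedfe$bafb  b
    8  caebaccedfe$bafbb  b
    9  ccedfe$bafbbcaeba  a
   10  cedfe$bafbbcaebac  c
   11  dfe$bafbbcaebacce  e
   12  e$bafbbcaebaccedf  f
   13  ebaccedfe$bafbbca  a
   14  edfe$bafbbcaebacc  c
   15  fbbcaebaccedfe$ba  a
   16  fe$bafbbcaebacced  d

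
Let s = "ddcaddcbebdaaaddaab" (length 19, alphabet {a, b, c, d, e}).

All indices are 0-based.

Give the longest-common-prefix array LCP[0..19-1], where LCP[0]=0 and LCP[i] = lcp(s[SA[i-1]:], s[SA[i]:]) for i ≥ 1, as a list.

[0, 2, 2, 1, 1, 3, 0, 1, 1, 0, 1, 0, 3, 1, 2, 1, 2, 3, 0]

sorted suffixes:
  #0 SA[0]=11  'aaaddaab'
  #1 SA[1]=16  'aab'
  #2 SA[2]=12  'aaddaab'
  #3 SA[3]=17  'ab'
  #4 SA[4]=13  'addaab'
  #5 SA[5]=3  'addcbebdaaaddaab'
  #6 SA[6]=18  'b'
  #7 SA[7]=9  'bdaaaddaab'
  #8 SA[8]=7  'bebdaaaddaab'
  #9 SA[9]=2  'caddcbebdaaaddaab'
  #10 SA[10]=6  'cbebdaaaddaab'
  #11 SA[11]=10  'daaaddaab'
  #12 SA[12]=15  'daab'
  #13 SA[13]=1  'dcaddcbebdaaaddaab'
  #14 SA[14]=5  'dcbebdaaaddaab'
  #15 SA[15]=14  'ddaab'
  #16 SA[16]=0  'ddcaddcbebdaaaddaab'
  #17 SA[17]=4  'ddcbebdaaaddaab'
  #18 SA[18]=8  'ebdaaaddaab'

SA = [11, 16, 12, 17, 13, 3, 18, 9, 7, 2, 6, 10, 15, 1, 5, 14, 0, 4, 8]
i: (SA[i-1],SA[i]) lcp shared
  1: (11,16) 2 'aa'
  2: (16,12) 2 'aa'
  3: (12,17) 1 'a'
  4: (17,13) 1 'a'
  5: (13,3) 3 'add'
  6: (3,18) 0 ''
  7: (18,9) 1 'b'
  8: (9,7) 1 'b'
  9: (7,2) 0 ''
  10: (2,6) 1 'c'
  11: (6,10) 0 ''
  12: (10,15) 3 'daa'
  13: (15,1) 1 'd'
  14: (1,5) 2 'dc'
  15: (5,14) 1 'd'
  16: (14,0) 2 'dd'
  17: (0,4) 3 'ddc'
  18: (4,8) 0 ''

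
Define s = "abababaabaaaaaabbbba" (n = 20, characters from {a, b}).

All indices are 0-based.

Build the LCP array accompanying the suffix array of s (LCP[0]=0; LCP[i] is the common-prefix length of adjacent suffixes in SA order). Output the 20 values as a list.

sorted suffixes:
  #0 SA[0]=19  'a'
  #1 SA[1]=9  'aaaaaabbbba'
  #2 SA[2]=10  'aaaaabbbba'
  #3 SA[3]=11  'aaaabbbba'
  #4 SA[4]=12  'aaabbbba'
  #5 SA[5]=6  'aabaaaaaabbbba'
  #6 SA[6]=13  'aabbbba'
  #7 SA[7]=7  'abaaaaaabbbba'
  #8 SA[8]=4  'abaabaaaaaabbbba'
  #9 SA[9]=2  'ababaabaaaaaabbbba'
  #10 SA[10]=0  'abababaabaaaaaabbbba'
  #11 SA[11]=14  'abbbba'
  #12 SA[12]=18  'ba'
  #13 SA[13]=8  'baaaaaabbbba'
  #14 SA[14]=5  'baabaaaaaabbbba'
  #15 SA[15]=3  'babaabaaaaaabbbba'
  #16 SA[16]=1  'bababaabaaaaaabbbba'
  #17 SA[17]=17  'bba'
  #18 SA[18]=16  'bbba'
  #19 SA[19]=15  'bbbba'

SA = [19, 9, 10, 11, 12, 6, 13, 7, 4, 2, 0, 14, 18, 8, 5, 3, 1, 17, 16, 15]
i: (SA[i-1],SA[i]) lcp shared
  1: (19,9) 1 'a'
  2: (9,10) 5 'aaaaa'
  3: (10,11) 4 'aaaa'
  4: (11,12) 3 'aaa'
  5: (12,6) 2 'aa'
  6: (6,13) 3 'aab'
  7: (13,7) 1 'a'
  8: (7,4) 4 'abaa'
  9: (4,2) 3 'aba'
  10: (2,0) 5 'ababa'
  11: (0,14) 2 'ab'
  12: (14,18) 0 ''
  13: (18,8) 2 'ba'
  14: (8,5) 3 'baa'
  15: (5,3) 2 'ba'
  16: (3,1) 4 'baba'
  17: (1,17) 1 'b'
  18: (17,16) 2 'bb'
  19: (16,15) 3 'bbb'

[0, 1, 5, 4, 3, 2, 3, 1, 4, 3, 5, 2, 0, 2, 3, 2, 4, 1, 2, 3]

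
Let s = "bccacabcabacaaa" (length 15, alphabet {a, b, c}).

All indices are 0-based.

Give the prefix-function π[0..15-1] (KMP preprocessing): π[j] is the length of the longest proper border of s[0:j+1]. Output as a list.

[0, 0, 0, 0, 0, 0, 1, 2, 0, 1, 0, 0, 0, 0, 0]

π[0] = 0
j=1 s[j]='c': π[1]=0 (border '')
j=2 s[j]='c': π[2]=0 (border '')
j=3 s[j]='a': π[3]=0 (border '')
j=4 s[j]='c': π[4]=0 (border '')
j=5 s[j]='a': π[5]=0 (border '')
j=6 s[j]='b': π[6]=1 (border 'b')
j=7 s[j]='c': π[7]=2 (border 'bc')
j=8 s[j]='a': k: 2→0; π[8]=0 (border '')
j=9 s[j]='b': π[9]=1 (border 'b')
j=10 s[j]='a': k: 1→0; π[10]=0 (border '')
j=11 s[j]='c': π[11]=0 (border '')
j=12 s[j]='a': π[12]=0 (border '')
j=13 s[j]='a': π[13]=0 (border '')
j=14 s[j]='a': π[14]=0 (border '')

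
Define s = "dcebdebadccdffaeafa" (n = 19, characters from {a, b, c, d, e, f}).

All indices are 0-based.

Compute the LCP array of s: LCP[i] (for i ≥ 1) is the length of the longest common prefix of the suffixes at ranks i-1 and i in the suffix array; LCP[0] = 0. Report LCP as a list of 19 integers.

rank→(start, suffix):
  0 → (18, 'a')
  1 → (7, 'adccdffaeafa')
  2 → (14, 'aeafa')
  3 → (16, 'afa')
  4 → (6, 'badccdffaeafa')
  5 → (3, 'bdebadccdffaeafa')
  6 → (9, 'ccdffaeafa')
  7 → (10, 'cdffaeafa')
  8 → (1, 'cebdebadccdffaeafa')
  9 → (8, 'dccdffaeafa')
  10 → (0, 'dcebdebadccdffaeafa')
  11 → (4, 'debadccdffaeafa')
  12 → (11, 'dffaeafa')
  13 → (15, 'eafa')
  14 → (5, 'ebadccdffaeafa')
  15 → (2, 'ebdebadccdffaeafa')
  16 → (17, 'fa')
  17 → (13, 'faeafa')
  18 → (12, 'ffaeafa')

SA = [18, 7, 14, 16, 6, 3, 9, 10, 1, 8, 0, 4, 11, 15, 5, 2, 17, 13, 12]
rank  pair      lcp
   1  s[18:],s[7:]  1  'a'
   2  s[7:],s[14:]  1  'a'
   3  s[14:],s[16:]  1  'a'
   4  s[16:],s[6:]  0  ''
   5  s[6:],s[3:]  1  'b'
   6  s[3:],s[9:]  0  ''
   7  s[9:],s[10:]  1  'c'
   8  s[10:],s[1:]  1  'c'
   9  s[1:],s[8:]  0  ''
  10  s[8:],s[0:]  2  'dc'
  11  s[0:],s[4:]  1  'd'
  12  s[4:],s[11:]  1  'd'
  13  s[11:],s[15:]  0  ''
  14  s[15:],s[5:]  1  'e'
  15  s[5:],s[2:]  2  'eb'
  16  s[2:],s[17:]  0  ''
  17  s[17:],s[13:]  2  'fa'
  18  s[13:],s[12:]  1  'f'

[0, 1, 1, 1, 0, 1, 0, 1, 1, 0, 2, 1, 1, 0, 1, 2, 0, 2, 1]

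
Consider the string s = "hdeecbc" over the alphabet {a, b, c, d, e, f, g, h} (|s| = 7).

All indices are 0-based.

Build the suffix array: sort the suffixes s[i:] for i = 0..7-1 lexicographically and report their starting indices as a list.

[5, 6, 4, 1, 3, 2, 0]

rank→(start, suffix):
  0 → (5, 'bc')
  1 → (6, 'c')
  2 → (4, 'cbc')
  3 → (1, 'deecbc')
  4 → (3, 'ecbc')
  5 → (2, 'eecbc')
  6 → (0, 'hdeecbc')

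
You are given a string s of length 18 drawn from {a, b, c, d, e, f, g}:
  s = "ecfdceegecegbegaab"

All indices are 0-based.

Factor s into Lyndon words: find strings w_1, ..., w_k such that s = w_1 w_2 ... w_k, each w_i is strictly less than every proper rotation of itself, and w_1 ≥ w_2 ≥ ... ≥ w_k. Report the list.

["e", "cfd", "ceegeceg", "beg", "aab"]

emit factor 1: 'e' (i=0, period=1)
emit factor 2: 'cfd' (i=1, period=3)
emit factor 3: 'ceegeceg' (i=4, period=8)
emit factor 4: 'beg' (i=12, period=3)
emit factor 5: 'aab' (i=15, period=3)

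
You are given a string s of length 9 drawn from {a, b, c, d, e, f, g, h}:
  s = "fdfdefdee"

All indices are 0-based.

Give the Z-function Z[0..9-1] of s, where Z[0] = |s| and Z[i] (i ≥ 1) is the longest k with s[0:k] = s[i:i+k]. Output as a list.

[9, 0, 2, 0, 0, 2, 0, 0, 0]

Z[0]=9
i=1: fresh scan; Z[1]=0
i=2: fresh scan; Z[2]=2 scan→box=[2,4)
i=3: min(r-i=1, Z[1]=0)=0; Z[3]=0
i=4: fresh scan; Z[4]=0
i=5: fresh scan; Z[5]=2 scan→box=[5,7)
i=6: min(r-i=1, Z[1]=0)=0; Z[6]=0
i=7: fresh scan; Z[7]=0
i=8: fresh scan; Z[8]=0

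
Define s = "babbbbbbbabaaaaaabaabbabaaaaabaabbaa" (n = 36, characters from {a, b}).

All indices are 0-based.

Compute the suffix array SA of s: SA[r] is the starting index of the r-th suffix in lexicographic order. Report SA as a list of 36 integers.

[35, 34, 11, 24, 12, 25, 13, 26, 14, 27, 15, 30, 18, 9, 22, 28, 16, 31, 19, 1, 33, 10, 23, 29, 17, 8, 21, 0, 32, 7, 20, 6, 5, 4, 3, 2]

rank→(start, suffix):
  0 → (35, 'a')
  1 → (34, 'aa')
  2 → (11, 'aaaaaabaabbabaaaaabaabbaa')
  3 → (24, 'aaaaabaabbaa')
  4 → (12, 'aaaaabaabbabaaaaabaabbaa')
  5 → (25, 'aaaabaabbaa')
  6 → (13, 'aaaabaabbabaaaaabaabbaa')
  7 → (26, 'aaabaabbaa')
  8 → (14, 'aaabaabbabaaaaabaabbaa')
  9 → (27, 'aabaabbaa')
  10 → (15, 'aabaabbabaaaaabaabbaa')
  11 → (30, 'aabbaa')
  12 → (18, 'aabbabaaaaabaabbaa')
  13 → (9, 'abaaaaaabaabbabaaaaabaabbaa')
  14 → (22, 'abaaaaabaabbaa')
  15 → (28, 'abaabbaa')
  16 → (16, 'abaabbabaaaaabaabbaa')
  17 → (31, 'abbaa')
  18 → (19, 'abbabaaaaabaabbaa')
  19 → (1, 'abbbbbbbabaaaaaabaabbabaaaaabaabbaa')
  20 → (33, 'baa')
  21 → (10, 'baaaaaabaabbabaaaaabaabbaa')
  22 → (23, 'baaaaabaabbaa')
  23 → (29, 'baabbaa')
  24 → (17, 'baabbabaaaaabaabbaa')
  25 → (8, 'babaaaaaabaabbabaaaaabaabbaa')
  26 → (21, 'babaaaaabaabbaa')
  27 → (0, 'babbbbbbbabaaaaaabaabbabaaaaabaabbaa')
  28 → (32, 'bbaa')
  29 → (7, 'bbabaaaaaabaabbabaaaaabaabbaa')
  30 → (20, 'bbabaaaaabaabbaa')
  31 → (6, 'bbbabaaaaaabaabbabaaaaabaabbaa')
  32 → (5, 'bbbbabaaaaaabaabbabaaaaabaabbaa')
  33 → (4, 'bbbbbabaaaaaabaabbabaaaaabaabbaa')
  34 → (3, 'bbbbbbabaaaaaabaabbabaaaaabaabbaa')
  35 → (2, 'bbbbbbbabaaaaaabaabbabaaaaabaabbaa')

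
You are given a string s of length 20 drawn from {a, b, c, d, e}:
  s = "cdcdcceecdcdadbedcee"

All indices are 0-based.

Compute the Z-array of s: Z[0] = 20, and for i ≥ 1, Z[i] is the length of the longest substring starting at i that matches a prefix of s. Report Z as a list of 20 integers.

Z[0]=20
i=1: outside box; Z[1]=0
i=2: outside box; Z[2]=3 scan→box=[2,5)
i=3: min(r-i=2, Z[1]=0)=0; Z[3]=0
i=4: min(r-i=1, Z[2]=3)=1; Z[4]=1
i=5: outside box; Z[5]=1 scan→box=[5,6)
i=6: outside box; Z[6]=0
i=7: outside box; Z[7]=0
i=8: outside box; Z[8]=4 scan→box=[8,12)
i=9: min(r-i=3, Z[1]=0)=0; Z[9]=0
i=10: min(r-i=2, Z[2]=3)=2; Z[10]=2
i=11: min(r-i=1, Z[3]=0)=0; Z[11]=0
i=12: outside box; Z[12]=0
i=13: outside box; Z[13]=0
i=14: outside box; Z[14]=0
i=15: outside box; Z[15]=0
i=16: outside box; Z[16]=0
i=17: outside box; Z[17]=1 scan→box=[17,18)
i=18: outside box; Z[18]=0
i=19: outside box; Z[19]=0

[20, 0, 3, 0, 1, 1, 0, 0, 4, 0, 2, 0, 0, 0, 0, 0, 0, 1, 0, 0]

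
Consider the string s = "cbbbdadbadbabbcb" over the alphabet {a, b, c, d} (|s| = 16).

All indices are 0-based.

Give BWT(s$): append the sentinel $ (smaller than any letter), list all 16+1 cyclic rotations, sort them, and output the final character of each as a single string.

rank  rotation           last
    0  $cbbbdadbadbabbcb  b
    1  abbcb$cbbbdadbadb  b
    2  adbabbcb$cbbbdadb  b
    3  adbadbabbcb$cbbbd  d
    4  b$cbbbdadbadbabbc  c
    5  babbcb$cbbbdadbad  d
    6  badbabbcb$cbbbdad  d
    7  bbbdadbadbabbcb$c  c
    8  bbcb$cbbbdadbadba  a
    9  bbdadbadbabbcb$cb  b
   10  bcb$cbbbdadbadbab  b
   11  bdadbadbabbcb$cbb  b
   12  cb$cbbbdadbadbabb  b
   13  cbbbdadbadbabbcb$  $
   14  dadbadbabbcb$cbbb  b
   15  dbabbcb$cbbbdadba  a
   16  dbadbabbcb$cbbbda  a

bbbdcddcabbbb$baa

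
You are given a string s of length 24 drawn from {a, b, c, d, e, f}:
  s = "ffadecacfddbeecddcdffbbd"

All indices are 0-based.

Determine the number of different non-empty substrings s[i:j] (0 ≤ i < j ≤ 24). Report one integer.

rank | idx | suffix
   0 |   6 | acfddbeecddcdffbbd
   1 |   2 | adecacfddbeecddcdffbbd
   2 |  21 | bbd
   3 |  22 | bd
   4 |  11 | beecddcdffbbd
   5 |   5 | cacfddbeecddcdffbbd
   6 |  14 | cddcdffbbd
   7 |  17 | cdffbbd
   8 |   7 | cfddbeecddcdffbbd
   9 |  23 | d
  10 |  10 | dbeecddcdffbbd
  11 |  16 | dcdffbbd
  12 |   9 | ddbeecddcdffbbd
  13 |  15 | ddcdffbbd
  14 |   3 | decacfddbeecddcdffbbd
  15 |  18 | dffbbd
  16 |   4 | ecacfddbeecddcdffbbd
  17 |  13 | ecddcdffbbd
  18 |  12 | eecddcdffbbd
  19 |   1 | fadecacfddbeecddcdffbbd
  20 |  20 | fbbd
  21 |   8 | fddbeecddcdffbbd
  22 |   0 | ffadecacfddbeecddcdffbbd
  23 |  19 | ffbbd

SA = [6, 2, 21, 22, 11, 5, 14, 17, 7, 23, 10, 16, 9, 15, 3, 18, 4, 13, 12, 1, 20, 8, 0, 19]
[i] adj suffixes → lcp
  [1] 6/2 → 1 ('a')
  [2] 2/21 → 0 ('')
  [3] 21/22 → 1 ('b')
  [4] 22/11 → 1 ('b')
  [5] 11/5 → 0 ('')
  [6] 5/14 → 1 ('c')
  [7] 14/17 → 2 ('cd')
  [8] 17/7 → 1 ('c')
  [9] 7/23 → 0 ('')
  [10] 23/10 → 1 ('d')
  [11] 10/16 → 1 ('d')
  [12] 16/9 → 1 ('d')
  [13] 9/15 → 2 ('dd')
  [14] 15/3 → 1 ('d')
  [15] 3/18 → 1 ('d')
  [16] 18/4 → 0 ('')
  [17] 4/13 → 2 ('ec')
  [18] 13/12 → 1 ('e')
  [19] 12/1 → 0 ('')
  [20] 1/20 → 1 ('f')
  [21] 20/8 → 1 ('f')
  [22] 8/0 → 1 ('f')
  [23] 0/19 → 2 ('ff')

n(n+1)/2 = 24·25/2 = 300
Σ LCP = 0 + 1 + 0 + 1 + 1 + 0 + 1 + 2 + 1 + 0 + 1 + 1 + 1 + 2 + 1 + 1 + 0 + 2 + 1 + 0 + 1 + 1 + 1 + 2 = 22
distinct = 300 − 22 = 278

278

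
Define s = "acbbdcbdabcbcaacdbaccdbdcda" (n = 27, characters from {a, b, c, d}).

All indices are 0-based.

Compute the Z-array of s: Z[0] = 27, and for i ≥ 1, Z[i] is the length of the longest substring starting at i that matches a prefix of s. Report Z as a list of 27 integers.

Z[0]=27
i=1: i≥r, start 0; Z[1]=0
i=2: i≥r, start 0; Z[2]=0
i=3: i≥r, start 0; Z[3]=0
i=4: i≥r, start 0; Z[4]=0
i=5: i≥r, start 0; Z[5]=0
i=6: i≥r, start 0; Z[6]=0
i=7: i≥r, start 0; Z[7]=0
i=8: i≥r, start 0; Z[8]=1 extend→box=[8,9)
i=9: i≥r, start 0; Z[9]=0
i=10: i≥r, start 0; Z[10]=0
i=11: i≥r, start 0; Z[11]=0
i=12: i≥r, start 0; Z[12]=0
i=13: i≥r, start 0; Z[13]=1 extend→box=[13,14)
i=14: i≥r, start 0; Z[14]=2 extend→box=[14,16)
i=15: min(r-i=1, Z[1]=0)=0; Z[15]=0
i=16: i≥r, start 0; Z[16]=0
i=17: i≥r, start 0; Z[17]=0
i=18: i≥r, start 0; Z[18]=2 extend→box=[18,20)
i=19: min(r-i=1, Z[1]=0)=0; Z[19]=0
i=20: i≥r, start 0; Z[20]=0
i=21: i≥r, start 0; Z[21]=0
i=22: i≥r, start 0; Z[22]=0
i=23: i≥r, start 0; Z[23]=0
i=24: i≥r, start 0; Z[24]=0
i=25: i≥r, start 0; Z[25]=0
i=26: i≥r, start 0; Z[26]=1 extend→box=[26,27)

[27, 0, 0, 0, 0, 0, 0, 0, 1, 0, 0, 0, 0, 1, 2, 0, 0, 0, 2, 0, 0, 0, 0, 0, 0, 0, 1]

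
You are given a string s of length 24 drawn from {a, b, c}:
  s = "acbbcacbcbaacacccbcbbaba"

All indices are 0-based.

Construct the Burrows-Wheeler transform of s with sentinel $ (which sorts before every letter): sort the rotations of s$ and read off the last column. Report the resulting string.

abbba$ccacbccbccbabbaacca

rank  rotation                   last
    0  $acbbcacbcbaacacccbcbbaba  a
    1  a$acbbcacbcbaacacccbcbbab  b
    2  aacacccbcbbaba$acbbcacbcb  b
    3  aba$acbbcacbcbaacacccbcbb  b
    4  acacccbcbbaba$acbbcacbcba  a
    5  acbbcacbcbaacacccbcbbaba$  $
    6  acbcbaacacccbcbbaba$acbbc  c
    7  acccbcbbaba$acbbcacbcbaac  c
    8  ba$acbbcacbcbaacacccbcbba  a
    9  baacacccbcbbaba$acbbcacbc  c
   10  baba$acbbcacbcbaacacccbcb  b
   11  bbaba$acbbcacbcbaacacccbc  c
   12  bbcacbcbaacacccbcbbaba$ac  c
   13  bcacbcbaacacccbcbbaba$acb  b
   14  bcbaacacccbcbbaba$acbbcac  c
   15  bcbbaba$acbbcacbcbaacaccc  c
   16  cacbcbaacacccbcbbaba$acbb  b
   17  cacccbcbbaba$acbbcacbcbaa  a
   18  cbaacacccbcbbaba$acbbcacb  b
   19  cbbaba$acbbcacbcbaacacccb  b
   20  cbbcacbcbaacacccbcbbaba$a  a
   21  cbcbaacacccbcbbaba$acbbca  a
   22  cbcbbaba$acbbcacbcbaacacc  c
   23  ccbcbbaba$acbbcacbcbaacac  c
   24  cccbcbbaba$acbbcacbcbaaca  a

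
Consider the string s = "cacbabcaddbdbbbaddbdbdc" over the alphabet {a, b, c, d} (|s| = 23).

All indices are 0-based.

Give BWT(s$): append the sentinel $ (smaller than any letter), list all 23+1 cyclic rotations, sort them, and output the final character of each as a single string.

rank  rotation                  last
    0  $cacbabcaddbdbbbaddbdbdc  c
    1  abcaddbdbbbaddbdbdc$cacb  b
    2  acbabcaddbdbbbaddbdbdc$c  c
    3  addbdbbbaddbdbdc$cacbabc  c
    4  addbdbdc$cacbabcaddbdbbb  b
    5  babcaddbdbbbaddbdbdc$cac  c
    6  baddbdbdc$cacbabcaddbdbb  b
    7  bbaddbdbdc$cacbabcaddbdb  b
    8  bbbaddbdbdc$cacbabcaddbd  d
    9  bcaddbdbbbaddbdbdc$cacba  a
   10  bdbbbaddbdbdc$cacbabcadd  d
   11  bdbdc$cacbabcaddbdbbbadd  d
   12  bdc$cacbabcaddbdbbbaddbd  d
   13  c$cacbabcaddbdbbbaddbdbd  d
   14  cacbabcaddbdbbbaddbdbdc$  $
   15  caddbdbbbaddbdbdc$cacbab  b
   16  cbabcaddbdbbbaddbdbdc$ca  a
   17  dbbbaddbdbdc$cacbabcaddb  b
   18  dbdbbbaddbdbdc$cacbabcad  d
   19  dbdbdc$cacbabcaddbdbbbad  d
   20  dbdc$cacbabcaddbdbbbaddb  b
   21  dc$cacbabcaddbdbbbaddbdb  b
   22  ddbdbbbaddbdbdc$cacbabca  a
   23  ddbdbdc$cacbabcaddbdbbba  a

cbccbcbbdadddd$babddbbaa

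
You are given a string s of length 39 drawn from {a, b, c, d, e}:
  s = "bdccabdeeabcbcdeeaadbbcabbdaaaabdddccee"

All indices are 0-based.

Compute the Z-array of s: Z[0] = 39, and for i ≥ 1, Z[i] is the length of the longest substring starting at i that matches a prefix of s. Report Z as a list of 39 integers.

Z[0]=39
i=1: outside box; Z[1]=0
i=2: outside box; Z[2]=0
i=3: outside box; Z[3]=0
i=4: outside box; Z[4]=0
i=5: outside box; Z[5]=2 grow→box=[5,7)
i=6: min(r-i=1, Z[1]=0)=0; Z[6]=0
i=7: outside box; Z[7]=0
i=8: outside box; Z[8]=0
i=9: outside box; Z[9]=0
i=10: outside box; Z[10]=1 grow→box=[10,11)
i=11: outside box; Z[11]=0
i=12: outside box; Z[12]=1 grow→box=[12,13)
i=13: outside box; Z[13]=0
i=14: outside box; Z[14]=0
i=15: outside box; Z[15]=0
i=16: outside box; Z[16]=0
i=17: outside box; Z[17]=0
i=18: outside box; Z[18]=0
i=19: outside box; Z[19]=0
i=20: outside box; Z[20]=1 grow→box=[20,21)
i=21: outside box; Z[21]=1 grow→box=[21,22)
i=22: outside box; Z[22]=0
i=23: outside box; Z[23]=0
i=24: outside box; Z[24]=1 grow→box=[24,25)
i=25: outside box; Z[25]=2 grow→box=[25,27)
i=26: min(r-i=1, Z[1]=0)=0; Z[26]=0
i=27: outside box; Z[27]=0
i=28: outside box; Z[28]=0
i=29: outside box; Z[29]=0
i=30: outside box; Z[30]=0
i=31: outside box; Z[31]=2 grow→box=[31,33)
i=32: min(r-i=1, Z[1]=0)=0; Z[32]=0
i=33: outside box; Z[33]=0
i=34: outside box; Z[34]=0
i=35: outside box; Z[35]=0
i=36: outside box; Z[36]=0
i=37: outside box; Z[37]=0
i=38: outside box; Z[38]=0

[39, 0, 0, 0, 0, 2, 0, 0, 0, 0, 1, 0, 1, 0, 0, 0, 0, 0, 0, 0, 1, 1, 0, 0, 1, 2, 0, 0, 0, 0, 0, 2, 0, 0, 0, 0, 0, 0, 0]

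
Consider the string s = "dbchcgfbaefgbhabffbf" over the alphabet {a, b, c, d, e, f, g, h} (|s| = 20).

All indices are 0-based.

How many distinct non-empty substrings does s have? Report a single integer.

196

rank→(start, suffix):
  0 → (14, 'abffbf')
  1 → (8, 'aefgbhabffbf')
  2 → (7, 'baefgbhabffbf')
  3 → (1, 'bchcgfbaefgbhabffbf')
  4 → (18, 'bf')
  5 → (15, 'bffbf')
  6 → (12, 'bhabffbf')
  7 → (4, 'cgfbaefgbhabffbf')
  8 → (2, 'chcgfbaefgbhabffbf')
  9 → (0, 'dbchcgfbaefgbhabffbf')
  10 → (9, 'efgbhabffbf')
  11 → (19, 'f')
  12 → (6, 'fbaefgbhabffbf')
  13 → (17, 'fbf')
  14 → (16, 'ffbf')
  15 → (10, 'fgbhabffbf')
  16 → (11, 'gbhabffbf')
  17 → (5, 'gfbaefgbhabffbf')
  18 → (13, 'habffbf')
  19 → (3, 'hcgfbaefgbhabffbf')

SA = [14, 8, 7, 1, 18, 15, 12, 4, 2, 0, 9, 19, 6, 17, 16, 10, 11, 5, 13, 3]
i: (SA[i-1],SA[i]) lcp shared
  1: (14,8) 1 'a'
  2: (8,7) 0 ''
  3: (7,1) 1 'b'
  4: (1,18) 1 'b'
  5: (18,15) 2 'bf'
  6: (15,12) 1 'b'
  7: (12,4) 0 ''
  8: (4,2) 1 'c'
  9: (2,0) 0 ''
  10: (0,9) 0 ''
  11: (9,19) 0 ''
  12: (19,6) 1 'f'
  13: (6,17) 2 'fb'
  14: (17,16) 1 'f'
  15: (16,10) 1 'f'
  16: (10,11) 0 ''
  17: (11,5) 1 'g'
  18: (5,13) 0 ''
  19: (13,3) 1 'h'

n(n+1)/2 = 20·21/2 = 210
Σ LCP = 0 + 1 + 0 + 1 + 1 + 2 + 1 + 0 + 1 + 0 + 0 + 0 + 1 + 2 + 1 + 1 + 0 + 1 + 0 + 1 = 14
distinct = 210 − 14 = 196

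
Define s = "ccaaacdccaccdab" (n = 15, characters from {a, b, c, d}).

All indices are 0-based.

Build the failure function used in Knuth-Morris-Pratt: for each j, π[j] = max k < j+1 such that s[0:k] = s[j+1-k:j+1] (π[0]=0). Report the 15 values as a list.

[0, 1, 0, 0, 0, 1, 0, 1, 2, 3, 1, 2, 0, 0, 0]

π[0] = 0
j=1 s[j]='c': π[1]=1 (border 'c')
j=2 s[j]='a': k: 1→0; π[2]=0 (border '')
j=3 s[j]='a': π[3]=0 (border '')
j=4 s[j]='a': π[4]=0 (border '')
j=5 s[j]='c': π[5]=1 (border 'c')
j=6 s[j]='d': k: 1→0; π[6]=0 (border '')
j=7 s[j]='c': π[7]=1 (border 'c')
j=8 s[j]='c': π[8]=2 (border 'cc')
j=9 s[j]='a': π[9]=3 (border 'cca')
j=10 s[j]='c': k: 3→0; π[10]=1 (border 'c')
j=11 s[j]='c': π[11]=2 (border 'cc')
j=12 s[j]='d': k: 2→1→0; π[12]=0 (border '')
j=13 s[j]='a': π[13]=0 (border '')
j=14 s[j]='b': π[14]=0 (border '')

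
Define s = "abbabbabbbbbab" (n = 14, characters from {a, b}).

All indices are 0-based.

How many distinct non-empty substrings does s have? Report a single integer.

67

rank | idx | suffix
   0 |  12 | ab
   1 |   0 | abbabbabbbbbab
   2 |   3 | abbabbbbbab
   3 |   6 | abbbbbab
   4 |  13 | b
   5 |  11 | bab
   6 |   2 | babbabbbbbab
   7 |   5 | babbbbbab
   8 |  10 | bbab
   9 |   1 | bbabbabbbbbab
  10 |   4 | bbabbbbbab
  11 |   9 | bbbab
  12 |   8 | bbbbab
  13 |   7 | bbbbbab

SA = [12, 0, 3, 6, 13, 11, 2, 5, 10, 1, 4, 9, 8, 7]
rank  pair      lcp
   1  s[12:],s[0:]  2  'ab'
   2  s[0:],s[3:]  6  'abbabb'
   3  s[3:],s[6:]  3  'abb'
   4  s[6:],s[13:]  0  ''
   5  s[13:],s[11:]  1  'b'
   6  s[11:],s[2:]  3  'bab'
   7  s[2:],s[5:]  4  'babb'
   8  s[5:],s[10:]  1  'b'
   9  s[10:],s[1:]  4  'bbab'
  10  s[1:],s[4:]  5  'bbabb'
  11  s[4:],s[9:]  2  'bb'
  12  s[9:],s[8:]  3  'bbb'
  13  s[8:],s[7:]  4  'bbbb'

n(n+1)/2 = 14·15/2 = 105
Σ LCP = 0 + 2 + 6 + 3 + 0 + 1 + 3 + 4 + 1 + 4 + 5 + 2 + 3 + 4 = 38
distinct = 105 − 38 = 67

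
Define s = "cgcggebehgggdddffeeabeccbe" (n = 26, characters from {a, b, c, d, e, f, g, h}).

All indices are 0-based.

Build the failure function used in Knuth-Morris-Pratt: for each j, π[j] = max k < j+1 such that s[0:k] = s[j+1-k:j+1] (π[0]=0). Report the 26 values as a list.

π[0] = 0
j=1 s[j]='g': π[1]=0 (border '')
j=2 s[j]='c': π[2]=1 (border 'c')
j=3 s[j]='g': π[3]=2 (border 'cg')
j=4 s[j]='g': k: 2→0; π[4]=0 (border '')
j=5 s[j]='e': π[5]=0 (border '')
j=6 s[j]='b': π[6]=0 (border '')
j=7 s[j]='e': π[7]=0 (border '')
j=8 s[j]='h': π[8]=0 (border '')
j=9 s[j]='g': π[9]=0 (border '')
j=10 s[j]='g': π[10]=0 (border '')
j=11 s[j]='g': π[11]=0 (border '')
j=12 s[j]='d': π[12]=0 (border '')
j=13 s[j]='d': π[13]=0 (border '')
j=14 s[j]='d': π[14]=0 (border '')
j=15 s[j]='f': π[15]=0 (border '')
j=16 s[j]='f': π[16]=0 (border '')
j=17 s[j]='e': π[17]=0 (border '')
j=18 s[j]='e': π[18]=0 (border '')
j=19 s[j]='a': π[19]=0 (border '')
j=20 s[j]='b': π[20]=0 (border '')
j=21 s[j]='e': π[21]=0 (border '')
j=22 s[j]='c': π[22]=1 (border 'c')
j=23 s[j]='c': k: 1→0; π[23]=1 (border 'c')
j=24 s[j]='b': k: 1→0; π[24]=0 (border '')
j=25 s[j]='e': π[25]=0 (border '')

[0, 0, 1, 2, 0, 0, 0, 0, 0, 0, 0, 0, 0, 0, 0, 0, 0, 0, 0, 0, 0, 0, 1, 1, 0, 0]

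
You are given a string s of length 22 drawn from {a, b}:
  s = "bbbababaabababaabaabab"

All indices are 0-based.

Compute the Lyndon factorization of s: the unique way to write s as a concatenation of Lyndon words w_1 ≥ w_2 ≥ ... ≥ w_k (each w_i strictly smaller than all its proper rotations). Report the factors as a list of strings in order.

["b", "b", "b", "ab", "ab", "aababab", "aabaabab"]

emit factor 1: 'b' (i=0, period=1)
emit factor 2: 'b' (i=1, period=1)
emit factor 3: 'b' (i=2, period=1)
emit factor 4: 'ab' (i=3, period=2)
emit factor 5: 'ab' (i=5, period=2)
emit factor 6: 'aababab' (i=7, period=7)
emit factor 7: 'aabaabab' (i=14, period=8)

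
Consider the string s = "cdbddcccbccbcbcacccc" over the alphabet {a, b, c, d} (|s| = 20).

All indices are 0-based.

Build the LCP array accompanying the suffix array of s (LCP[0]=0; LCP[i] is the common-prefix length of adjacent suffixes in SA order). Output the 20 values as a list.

[0, 0, 2, 2, 1, 0, 1, 1, 3, 3, 1, 2, 4, 2, 3, 3, 1, 0, 1, 1]

sorted suffixes:
  #0 SA[0]=15  'acccc'
  #1 SA[1]=13  'bcacccc'
  #2 SA[2]=11  'bcbcacccc'
  #3 SA[3]=8  'bccbcbcacccc'
  #4 SA[4]=2  'bddcccbccbcbcacccc'
  #5 SA[5]=19  'c'
  #6 SA[6]=14  'cacccc'
  #7 SA[7]=12  'cbcacccc'
  #8 SA[8]=10  'cbcbcacccc'
  #9 SA[9]=7  'cbccbcbcacccc'
  #10 SA[10]=18  'cc'
  #11 SA[11]=9  'ccbcbcacccc'
  #12 SA[12]=6  'ccbccbcbcacccc'
  #13 SA[13]=17  'ccc'
  #14 SA[14]=5  'cccbccbcbcacccc'
  #15 SA[15]=16  'cccc'
  #16 SA[16]=0  'cdbddcccbccbcbcacccc'
  #17 SA[17]=1  'dbddcccbccbcbcacccc'
  #18 SA[18]=4  'dcccbccbcbcacccc'
  #19 SA[19]=3  'ddcccbccbcbcacccc'

SA = [15, 13, 11, 8, 2, 19, 14, 12, 10, 7, 18, 9, 6, 17, 5, 16, 0, 1, 4, 3]
[i] adj suffixes → lcp
  [1] 15/13 → 0 ('')
  [2] 13/11 → 2 ('bc')
  [3] 11/8 → 2 ('bc')
  [4] 8/2 → 1 ('b')
  [5] 2/19 → 0 ('')
  [6] 19/14 → 1 ('c')
  [7] 14/12 → 1 ('c')
  [8] 12/10 → 3 ('cbc')
  [9] 10/7 → 3 ('cbc')
  [10] 7/18 → 1 ('c')
  [11] 18/9 → 2 ('cc')
  [12] 9/6 → 4 ('ccbc')
  [13] 6/17 → 2 ('cc')
  [14] 17/5 → 3 ('ccc')
  [15] 5/16 → 3 ('ccc')
  [16] 16/0 → 1 ('c')
  [17] 0/1 → 0 ('')
  [18] 1/4 → 1 ('d')
  [19] 4/3 → 1 ('d')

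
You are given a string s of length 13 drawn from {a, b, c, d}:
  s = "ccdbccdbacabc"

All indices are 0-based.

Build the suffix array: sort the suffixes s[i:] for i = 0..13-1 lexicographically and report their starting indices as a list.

sorted suffixes:
  #0 SA[0]=10  'abc'
  #1 SA[1]=8  'acabc'
  #2 SA[2]=7  'bacabc'
  #3 SA[3]=11  'bc'
  #4 SA[4]=3  'bccdbacabc'
  #5 SA[5]=12  'c'
  #6 SA[6]=9  'cabc'
  #7 SA[7]=4  'ccdbacabc'
  #8 SA[8]=0  'ccdbccdbacabc'
  #9 SA[9]=5  'cdbacabc'
  #10 SA[10]=1  'cdbccdbacabc'
  #11 SA[11]=6  'dbacabc'
  #12 SA[12]=2  'dbccdbacabc'

[10, 8, 7, 11, 3, 12, 9, 4, 0, 5, 1, 6, 2]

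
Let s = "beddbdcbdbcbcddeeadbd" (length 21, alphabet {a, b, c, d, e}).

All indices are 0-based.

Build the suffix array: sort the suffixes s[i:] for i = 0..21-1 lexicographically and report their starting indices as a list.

sorted suffixes:
  #0 SA[0]=17  'adbd'
  #1 SA[1]=9  'bcbcddeeadbd'
  #2 SA[2]=11  'bcddeeadbd'
  #3 SA[3]=19  'bd'
  #4 SA[4]=7  'bdbcbcddeeadbd'
  #5 SA[5]=4  'bdcbdbcbcddeeadbd'
  #6 SA[6]=0  'beddbdcbdbcbcddeeadbd'
  #7 SA[7]=10  'cbcddeeadbd'
  #8 SA[8]=6  'cbdbcbcddeeadbd'
  #9 SA[9]=12  'cddeeadbd'
  #10 SA[10]=20  'd'
  #11 SA[11]=8  'dbcbcddeeadbd'
  #12 SA[12]=18  'dbd'
  #13 SA[13]=3  'dbdcbdbcbcddeeadbd'
  #14 SA[14]=5  'dcbdbcbcddeeadbd'
  #15 SA[15]=2  'ddbdcbdbcbcddeeadbd'
  #16 SA[16]=13  'ddeeadbd'
  #17 SA[17]=14  'deeadbd'
  #18 SA[18]=16  'eadbd'
  #19 SA[19]=1  'eddbdcbdbcbcddeeadbd'
  #20 SA[20]=15  'eeadbd'

[17, 9, 11, 19, 7, 4, 0, 10, 6, 12, 20, 8, 18, 3, 5, 2, 13, 14, 16, 1, 15]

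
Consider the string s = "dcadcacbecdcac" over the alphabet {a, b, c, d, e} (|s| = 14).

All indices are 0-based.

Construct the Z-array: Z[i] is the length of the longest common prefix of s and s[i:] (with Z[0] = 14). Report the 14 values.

[14, 0, 0, 3, 0, 0, 0, 0, 0, 0, 3, 0, 0, 0]

Z[0]=14
i=1: fresh scan; Z[1]=0
i=2: fresh scan; Z[2]=0
i=3: fresh scan; Z[3]=3 scan→box=[3,6)
i=4: min(r-i=2, Z[1]=0)=0; Z[4]=0
i=5: min(r-i=1, Z[2]=0)=0; Z[5]=0
i=6: fresh scan; Z[6]=0
i=7: fresh scan; Z[7]=0
i=8: fresh scan; Z[8]=0
i=9: fresh scan; Z[9]=0
i=10: fresh scan; Z[10]=3 scan→box=[10,13)
i=11: min(r-i=2, Z[1]=0)=0; Z[11]=0
i=12: min(r-i=1, Z[2]=0)=0; Z[12]=0
i=13: fresh scan; Z[13]=0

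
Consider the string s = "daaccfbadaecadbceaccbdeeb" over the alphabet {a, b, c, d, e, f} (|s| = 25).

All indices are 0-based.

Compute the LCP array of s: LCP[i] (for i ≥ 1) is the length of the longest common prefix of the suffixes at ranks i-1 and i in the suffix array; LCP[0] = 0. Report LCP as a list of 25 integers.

rank | idx | suffix
   0 |   1 | aaccfbadaecadbceaccbdeeb
   1 |  17 | accbdeeb
   2 |   2 | accfbadaecadbceaccbdeeb
   3 |   7 | adaecadbceaccbdeeb
   4 |  12 | adbceaccbdeeb
   5 |   9 | aecadbceaccbdeeb
   6 |  24 | b
   7 |   6 | badaecadbceaccbdeeb
   8 |  14 | bceaccbdeeb
   9 |  20 | bdeeb
  10 |  11 | cadbceaccbdeeb
  11 |  19 | cbdeeb
  12 |  18 | ccbdeeb
  13 |   3 | ccfbadaecadbceaccbdeeb
  14 |  15 | ceaccbdeeb
  15 |   4 | cfbadaecadbceaccbdeeb
  16 |   0 | daaccfbadaecadbceaccbdeeb
  17 |   8 | daecadbceaccbdeeb
  18 |  13 | dbceaccbdeeb
  19 |  21 | deeb
  20 |  16 | eaccbdeeb
  21 |  23 | eb
  22 |  10 | ecadbceaccbdeeb
  23 |  22 | eeb
  24 |   5 | fbadaecadbceaccbdeeb

SA = [1, 17, 2, 7, 12, 9, 24, 6, 14, 20, 11, 19, 18, 3, 15, 4, 0, 8, 13, 21, 16, 23, 10, 22, 5]
i: (SA[i-1],SA[i]) lcp shared
  1: (1,17) 1 'a'
  2: (17,2) 3 'acc'
  3: (2,7) 1 'a'
  4: (7,12) 2 'ad'
  5: (12,9) 1 'a'
  6: (9,24) 0 ''
  7: (24,6) 1 'b'
  8: (6,14) 1 'b'
  9: (14,20) 1 'b'
  10: (20,11) 0 ''
  11: (11,19) 1 'c'
  12: (19,18) 1 'c'
  13: (18,3) 2 'cc'
  14: (3,15) 1 'c'
  15: (15,4) 1 'c'
  16: (4,0) 0 ''
  17: (0,8) 2 'da'
  18: (8,13) 1 'd'
  19: (13,21) 1 'd'
  20: (21,16) 0 ''
  21: (16,23) 1 'e'
  22: (23,10) 1 'e'
  23: (10,22) 1 'e'
  24: (22,5) 0 ''

[0, 1, 3, 1, 2, 1, 0, 1, 1, 1, 0, 1, 1, 2, 1, 1, 0, 2, 1, 1, 0, 1, 1, 1, 0]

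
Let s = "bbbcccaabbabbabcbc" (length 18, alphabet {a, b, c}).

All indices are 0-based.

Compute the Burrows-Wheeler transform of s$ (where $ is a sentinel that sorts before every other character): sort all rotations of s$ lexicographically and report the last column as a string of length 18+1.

rank  rotation             last
    0  $bbbcccaabbabbabcbc  c
    1  aabbabbabcbc$bbbccc  c
    2  abbabbabcbc$bbbccca  a
    3  abbabcbc$bbbcccaabb  b
    4  abcbc$bbbcccaabbabb  b
    5  babbabcbc$bbbcccaab  b
    6  babcbc$bbbcccaabbab  b
    7  bbabbabcbc$bbbcccaa  a
    8  bbabcbc$bbbcccaabba  a
    9  bbbcccaabbabbabcbc$  $
   10  bbcccaabbabbabcbc$b  b
   11  bc$bbbcccaabbabbabc  c
   12  bcbc$bbbcccaabbabba  a
   13  bcccaabbabbabcbc$bb  b
   14  c$bbbcccaabbabbabcb  b
   15  caabbabbabcbc$bbbcc  c
   16  cbc$bbbcccaabbabbab  b
   17  ccaabbabbabcbc$bbbc  c
   18  cccaabbabbabcbc$bbb  b

ccabbbbaa$bcabbcbcb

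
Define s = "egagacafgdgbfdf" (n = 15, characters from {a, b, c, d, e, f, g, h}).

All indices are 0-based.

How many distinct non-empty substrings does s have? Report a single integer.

111

sorted suffixes:
  #0 SA[0]=4  'acafgdgbfdf'
  #1 SA[1]=6  'afgdgbfdf'
  #2 SA[2]=2  'agacafgdgbfdf'
  #3 SA[3]=11  'bfdf'
  #4 SA[4]=5  'cafgdgbfdf'
  #5 SA[5]=13  'df'
  #6 SA[6]=9  'dgbfdf'
  #7 SA[7]=0  'egagacafgdgbfdf'
  #8 SA[8]=14  'f'
  #9 SA[9]=12  'fdf'
  #10 SA[10]=7  'fgdgbfdf'
  #11 SA[11]=3  'gacafgdgbfdf'
  #12 SA[12]=1  'gagacafgdgbfdf'
  #13 SA[13]=10  'gbfdf'
  #14 SA[14]=8  'gdgbfdf'

SA = [4, 6, 2, 11, 5, 13, 9, 0, 14, 12, 7, 3, 1, 10, 8]
i: (SA[i-1],SA[i]) lcp shared
  1: (4,6) 1 'a'
  2: (6,2) 1 'a'
  3: (2,11) 0 ''
  4: (11,5) 0 ''
  5: (5,13) 0 ''
  6: (13,9) 1 'd'
  7: (9,0) 0 ''
  8: (0,14) 0 ''
  9: (14,12) 1 'f'
  10: (12,7) 1 'f'
  11: (7,3) 0 ''
  12: (3,1) 2 'ga'
  13: (1,10) 1 'g'
  14: (10,8) 1 'g'

n(n+1)/2 = 15·16/2 = 120
Σ LCP = 0 + 1 + 1 + 0 + 0 + 0 + 1 + 0 + 0 + 1 + 1 + 0 + 2 + 1 + 1 = 9
distinct = 120 − 9 = 111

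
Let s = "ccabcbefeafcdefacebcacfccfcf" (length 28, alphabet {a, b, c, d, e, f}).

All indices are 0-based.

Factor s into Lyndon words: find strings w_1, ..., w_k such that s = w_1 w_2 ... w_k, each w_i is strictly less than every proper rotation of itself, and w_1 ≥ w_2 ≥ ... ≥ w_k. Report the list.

emit factor 1: 'c' (i=0, period=1)
emit factor 2: 'c' (i=1, period=1)
emit factor 3: 'abcbefeafcdefacebcacfccfcf' (i=2, period=26)

["c", "c", "abcbefeafcdefacebcacfccfcf"]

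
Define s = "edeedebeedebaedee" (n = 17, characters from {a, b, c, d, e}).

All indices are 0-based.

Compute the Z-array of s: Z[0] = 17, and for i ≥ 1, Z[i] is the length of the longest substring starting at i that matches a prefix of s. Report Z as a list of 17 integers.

Z[0]=17
i=1: fresh scan; Z[1]=0
i=2: fresh scan; Z[2]=1 scan→box=[2,3)
i=3: fresh scan; Z[3]=3 scan→box=[3,6)
i=4: min(r-i=2, Z[1]=0)=0; Z[4]=0
i=5: min(r-i=1, Z[2]=1)=1; Z[5]=1
i=6: fresh scan; Z[6]=0
i=7: fresh scan; Z[7]=1 scan→box=[7,8)
i=8: fresh scan; Z[8]=3 scan→box=[8,11)
i=9: min(r-i=2, Z[1]=0)=0; Z[9]=0
i=10: min(r-i=1, Z[2]=1)=1; Z[10]=1
i=11: fresh scan; Z[11]=0
i=12: fresh scan; Z[12]=0
i=13: fresh scan; Z[13]=4 scan→box=[13,17)
i=14: min(r-i=3, Z[1]=0)=0; Z[14]=0
i=15: min(r-i=2, Z[2]=1)=1; Z[15]=1
i=16: min(r-i=1, Z[3]=3)=1; Z[16]=1

[17, 0, 1, 3, 0, 1, 0, 1, 3, 0, 1, 0, 0, 4, 0, 1, 1]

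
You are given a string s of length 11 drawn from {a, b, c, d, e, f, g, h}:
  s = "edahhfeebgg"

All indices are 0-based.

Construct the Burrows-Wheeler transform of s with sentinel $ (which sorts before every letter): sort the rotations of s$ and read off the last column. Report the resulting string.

gdeee$fhgbha

rank  rotation      last
    0  $edahhfeebgg  g
    1  ahhfeebgg$ed  d
    2  bgg$edahhfee  e
    3  dahhfeebgg$e  e
    4  ebgg$edahhfe  e
    5  edahhfeebgg$  $
    6  eebgg$edahhf  f
    7  feebgg$edahh  h
    8  g$edahhfeebg  g
    9  gg$edahhfeeb  b
   10  hfeebgg$edah  h
   11  hhfeebgg$eda  a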